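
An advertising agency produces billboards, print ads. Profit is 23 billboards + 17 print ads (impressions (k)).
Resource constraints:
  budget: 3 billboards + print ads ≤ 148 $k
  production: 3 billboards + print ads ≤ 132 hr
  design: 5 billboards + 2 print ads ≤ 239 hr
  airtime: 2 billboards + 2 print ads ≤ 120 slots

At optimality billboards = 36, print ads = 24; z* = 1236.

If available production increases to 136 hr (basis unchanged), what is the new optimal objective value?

At the optimum: budget uses 132 of 148 (slack = 16); production uses 132 of 132 (binding); design uses 228 of 239 (slack = 11); airtime uses 120 of 120 (binding).
By complementary slackness, y = 0 for the non-binding constraints.
The binding rows give the dual system: 3·y_production + 2·y_airtime = 23 and 1·y_production + 2·y_airtime = 17.
→ y_production = 3 and y_airtime = 7.
Δz = y_production·Δb = 3 × (4) = 12, so new z* = 1236 + 12 = 1248.

1248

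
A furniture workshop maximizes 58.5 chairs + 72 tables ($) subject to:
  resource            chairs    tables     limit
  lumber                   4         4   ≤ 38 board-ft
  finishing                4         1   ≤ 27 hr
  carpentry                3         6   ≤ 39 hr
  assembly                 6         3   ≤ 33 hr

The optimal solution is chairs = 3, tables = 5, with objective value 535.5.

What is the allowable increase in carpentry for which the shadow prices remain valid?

Binding constraints: carpentry, assembly. The basis is B = [[3,6],[6,3]] with det -27.
Per unit increase in carpentry, x* moves by d = (-0.1111, 0.2222).
The basis stays optimal until lumber becomes binding; allowable increase = 13.5 hr.

13.5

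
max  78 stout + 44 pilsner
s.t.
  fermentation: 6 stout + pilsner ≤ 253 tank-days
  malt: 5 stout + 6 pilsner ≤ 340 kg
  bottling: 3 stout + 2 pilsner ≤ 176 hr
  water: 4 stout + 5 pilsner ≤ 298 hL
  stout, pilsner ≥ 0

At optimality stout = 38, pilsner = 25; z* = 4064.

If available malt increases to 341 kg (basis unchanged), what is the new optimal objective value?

4070

Binding: fermentation and malt. Non-binding: bottling (12 unused), water (21 unused).
Slack constraints have shadow price 0 (complementary slackness).
Dual feasibility on the basic columns requires 6·y_fermentation + 5·y_malt = 78, 1·y_fermentation + 6·y_malt = 44.
→ y_fermentation = 8 and y_malt = 6.
Δz = y_malt·Δb = 6 × (1) = 6, so new z* = 4064 + 6 = 4070.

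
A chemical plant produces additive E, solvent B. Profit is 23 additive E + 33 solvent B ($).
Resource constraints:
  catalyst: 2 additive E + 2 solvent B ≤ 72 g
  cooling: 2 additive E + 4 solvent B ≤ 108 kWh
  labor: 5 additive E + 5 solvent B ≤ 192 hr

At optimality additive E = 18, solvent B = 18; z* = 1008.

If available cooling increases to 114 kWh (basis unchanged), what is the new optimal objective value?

1038

Binding: catalyst and cooling. Non-binding: labor (12 unused).
Slack constraints have shadow price 0 (complementary slackness).
Dual feasibility on the basic columns requires 2·y_catalyst + 2·y_cooling = 23, 2·y_catalyst + 4·y_cooling = 33.
This yields shadow prices y_catalyst = 6.5, y_cooling = 5.
Δz = y_cooling·Δb = 5 × (6) = 30, so new z* = 1008 + 30 = 1038.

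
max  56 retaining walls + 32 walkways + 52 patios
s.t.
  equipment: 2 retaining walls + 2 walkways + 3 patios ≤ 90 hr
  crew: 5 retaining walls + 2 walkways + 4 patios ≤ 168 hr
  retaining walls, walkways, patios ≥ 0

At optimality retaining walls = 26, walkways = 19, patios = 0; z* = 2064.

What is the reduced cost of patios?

Both equipment and crew are binding at x*.
From A_Bᵀ y = c: 2·y_equipment + 5·y_crew = 56; 2·y_equipment + 2·y_crew = 32.
This yields shadow prices y_equipment = 8, y_crew = 8.
Reduced cost of patios: c₃ − yᵀa₃ = 52 − (8·3 + 8·4) = 52 − 56 = -4.

-4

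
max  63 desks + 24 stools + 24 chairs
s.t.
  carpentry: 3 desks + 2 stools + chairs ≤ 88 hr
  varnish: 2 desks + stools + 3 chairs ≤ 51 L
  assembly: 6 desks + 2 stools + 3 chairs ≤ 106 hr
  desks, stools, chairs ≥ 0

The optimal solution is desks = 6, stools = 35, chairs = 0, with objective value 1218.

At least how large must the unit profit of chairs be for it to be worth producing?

Check each constraint at x*: carpentry 88/88 (tight); varnish 47/51 (slack 4); assembly 106/106 (tight).
Slack constraints have shadow price 0 (complementary slackness).
From A_Bᵀ y = c: 3·y_carpentry + 6·y_assembly = 63; 2·y_carpentry + 2·y_assembly = 24.
→ y_carpentry = 3 and y_assembly = 9.
chairs enters the basis when its profit ≥ yᵀa₃ = 3·1 + 9·3 = 30.

30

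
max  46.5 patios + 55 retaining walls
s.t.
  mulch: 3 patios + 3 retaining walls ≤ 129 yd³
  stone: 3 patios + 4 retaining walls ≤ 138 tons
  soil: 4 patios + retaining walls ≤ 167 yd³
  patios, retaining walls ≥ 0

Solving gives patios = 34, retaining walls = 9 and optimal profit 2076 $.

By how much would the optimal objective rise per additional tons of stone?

8.5

Check each constraint at x*: mulch 129/129 (tight); stone 138/138 (tight); soil 145/167 (slack 22).
By complementary slackness, y = 0 for the non-binding constraint.
From A_Bᵀ y = c: 3·y_mulch + 3·y_stone = 46.5; 3·y_mulch + 4·y_stone = 55.
→ y_mulch = 7 and y_stone = 8.5.
Shadow price of stone = 8.5.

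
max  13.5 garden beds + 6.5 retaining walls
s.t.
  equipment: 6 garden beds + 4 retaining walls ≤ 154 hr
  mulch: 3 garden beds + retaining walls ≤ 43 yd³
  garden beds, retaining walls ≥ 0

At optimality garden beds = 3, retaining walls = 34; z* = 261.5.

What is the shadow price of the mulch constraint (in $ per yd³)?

2.5

Check each constraint at x*: equipment 154/154 (tight); mulch 43/43 (tight).
From A_Bᵀ y = c: 6·y_equipment + 3·y_mulch = 13.5; 4·y_equipment + 1·y_mulch = 6.5.
→ y_equipment = 1 and y_mulch = 2.5.
Shadow price of mulch = 2.5.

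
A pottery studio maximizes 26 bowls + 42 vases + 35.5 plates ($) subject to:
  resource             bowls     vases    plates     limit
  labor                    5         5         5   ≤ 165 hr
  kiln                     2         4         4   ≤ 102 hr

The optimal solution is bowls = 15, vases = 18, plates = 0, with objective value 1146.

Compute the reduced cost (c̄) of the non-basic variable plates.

Check each constraint at x*: labor 165/165 (tight); kiln 102/102 (tight).
Dual feasibility on the basic columns requires 5·y_labor + 2·y_kiln = 26, 5·y_labor + 4·y_kiln = 42.
Solving: y_labor = 2, y_kiln = 8.
Reduced cost of plates: c₃ − yᵀa₃ = 35.5 − (2·5 + 8·4) = 35.5 − 42 = -6.5.

-6.5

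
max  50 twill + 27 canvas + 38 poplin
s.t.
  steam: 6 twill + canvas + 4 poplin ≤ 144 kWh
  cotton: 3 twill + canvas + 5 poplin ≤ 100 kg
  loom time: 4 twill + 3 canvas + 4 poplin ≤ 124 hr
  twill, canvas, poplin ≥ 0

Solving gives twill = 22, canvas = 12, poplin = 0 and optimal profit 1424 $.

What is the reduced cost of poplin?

-6

Check each constraint at x*: steam 144/144 (tight); cotton 78/100 (slack 22); loom time 124/124 (tight).
By complementary slackness, y = 0 for the non-binding constraint.
From A_Bᵀ y = c: 6·y_steam + 4·y_loom time = 50; 1·y_steam + 3·y_loom time = 27.
This yields shadow prices y_steam = 3, y_loom time = 8.
Reduced cost of poplin: c₃ − yᵀa₃ = 38 − (3·4 + 8·4) = 38 − 44 = -6.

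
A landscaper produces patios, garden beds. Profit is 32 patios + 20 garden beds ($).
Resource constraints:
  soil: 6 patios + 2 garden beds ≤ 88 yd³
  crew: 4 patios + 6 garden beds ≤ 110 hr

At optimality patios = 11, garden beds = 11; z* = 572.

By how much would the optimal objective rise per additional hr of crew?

At the optimum: soil uses 88 of 88 (binding); crew uses 110 of 110 (binding).
From A_Bᵀ y = c: 6·y_soil + 4·y_crew = 32; 2·y_soil + 6·y_crew = 20.
This yields shadow prices y_soil = 4, y_crew = 2.
Shadow price of crew = 2.

2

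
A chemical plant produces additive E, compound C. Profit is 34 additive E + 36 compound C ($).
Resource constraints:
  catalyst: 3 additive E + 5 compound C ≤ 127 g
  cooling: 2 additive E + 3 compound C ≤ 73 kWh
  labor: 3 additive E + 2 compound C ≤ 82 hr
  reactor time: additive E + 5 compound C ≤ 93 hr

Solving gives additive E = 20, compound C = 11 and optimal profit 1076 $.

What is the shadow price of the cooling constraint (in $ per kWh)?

8

Binding: cooling and labor. Non-binding: catalyst (12 unused), reactor time (18 unused).
Slack constraints have shadow price 0 (complementary slackness).
The binding rows give the dual system: 2·y_cooling + 3·y_labor = 34 and 3·y_cooling + 2·y_labor = 36.
This yields shadow prices y_cooling = 8, y_labor = 6.
Shadow price of cooling = 8.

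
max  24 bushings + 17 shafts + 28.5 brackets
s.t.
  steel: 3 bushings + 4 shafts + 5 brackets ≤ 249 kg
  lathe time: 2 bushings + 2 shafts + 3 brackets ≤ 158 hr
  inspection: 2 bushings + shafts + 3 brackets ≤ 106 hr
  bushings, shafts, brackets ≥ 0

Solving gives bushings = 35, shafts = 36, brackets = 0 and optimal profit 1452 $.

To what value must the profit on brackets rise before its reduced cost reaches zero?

37

Check each constraint at x*: steel 249/249 (tight); lathe time 142/158 (slack 16); inspection 106/106 (tight).
By complementary slackness, y = 0 for the non-binding constraint.
From A_Bᵀ y = c: 3·y_steel + 2·y_inspection = 24; 4·y_steel + 1·y_inspection = 17.
Solving: y_steel = 2, y_inspection = 9.
brackets enters the basis when its profit ≥ yᵀa₃ = 2·5 + 9·3 = 37.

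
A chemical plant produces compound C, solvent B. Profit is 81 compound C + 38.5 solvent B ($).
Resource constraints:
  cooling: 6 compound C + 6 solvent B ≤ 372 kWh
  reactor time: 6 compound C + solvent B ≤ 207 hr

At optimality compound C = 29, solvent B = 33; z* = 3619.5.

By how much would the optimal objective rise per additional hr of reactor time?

8.5

At the optimum: cooling uses 372 of 372 (binding); reactor time uses 207 of 207 (binding).
Dual feasibility on the basic columns requires 6·y_cooling + 6·y_reactor time = 81, 6·y_cooling + 1·y_reactor time = 38.5.
→ y_cooling = 5 and y_reactor time = 8.5.
Shadow price of reactor time = 8.5.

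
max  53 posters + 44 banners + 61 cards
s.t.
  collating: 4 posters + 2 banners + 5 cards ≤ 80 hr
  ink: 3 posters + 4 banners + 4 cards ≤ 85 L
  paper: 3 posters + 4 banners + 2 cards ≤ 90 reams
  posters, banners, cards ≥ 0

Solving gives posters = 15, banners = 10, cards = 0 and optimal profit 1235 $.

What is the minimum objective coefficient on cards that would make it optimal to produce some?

At the optimum: collating uses 80 of 80 (binding); ink uses 85 of 85 (binding); paper uses 85 of 90 (slack = 5).
By complementary slackness, y = 0 for the non-binding constraint.
From A_Bᵀ y = c: 4·y_collating + 3·y_ink = 53; 2·y_collating + 4·y_ink = 44.
This yields shadow prices y_collating = 8, y_ink = 7.
cards enters the basis when its profit ≥ yᵀa₃ = 8·5 + 7·4 = 68.

68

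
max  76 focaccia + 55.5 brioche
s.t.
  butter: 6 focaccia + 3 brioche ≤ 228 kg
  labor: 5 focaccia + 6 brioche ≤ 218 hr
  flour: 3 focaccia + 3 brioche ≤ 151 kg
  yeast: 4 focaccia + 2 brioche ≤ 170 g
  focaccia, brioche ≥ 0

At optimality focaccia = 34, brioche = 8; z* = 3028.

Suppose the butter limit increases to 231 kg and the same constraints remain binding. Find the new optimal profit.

Binding: butter and labor. Non-binding: flour (25 unused), yeast (18 unused).
Since flour, yeast are not tight, their duals are 0.
The binding rows give the dual system: 6·y_butter + 5·y_labor = 76 and 3·y_butter + 6·y_labor = 55.5.
Solving: y_butter = 8.5, y_labor = 5.
Δz = y_butter·Δb = 8.5 × (3) = 25.5, so new z* = 3028 + 25.5 = 3053.5.

3053.5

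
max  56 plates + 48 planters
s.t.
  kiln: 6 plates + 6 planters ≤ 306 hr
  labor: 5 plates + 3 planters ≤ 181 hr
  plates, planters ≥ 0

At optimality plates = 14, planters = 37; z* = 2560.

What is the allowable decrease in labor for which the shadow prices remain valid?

28

Binding constraints: kiln, labor. The basis is B = [[6,6],[5,3]] with det -12.
Per unit decrease in labor, x* moves by d = (-0.5, 0.5).
The basis stays optimal until plates reaches 0; allowable decrease = 28 hr.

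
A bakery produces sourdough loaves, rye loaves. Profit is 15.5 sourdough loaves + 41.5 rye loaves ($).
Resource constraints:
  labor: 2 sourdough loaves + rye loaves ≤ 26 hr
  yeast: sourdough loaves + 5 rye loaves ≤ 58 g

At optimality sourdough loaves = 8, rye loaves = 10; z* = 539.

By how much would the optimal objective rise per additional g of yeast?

At the optimum: labor uses 26 of 26 (binding); yeast uses 58 of 58 (binding).
Dual feasibility on the basic columns requires 2·y_labor + 1·y_yeast = 15.5, 1·y_labor + 5·y_yeast = 41.5.
This yields shadow prices y_labor = 4, y_yeast = 7.5.
Shadow price of yeast = 7.5.

7.5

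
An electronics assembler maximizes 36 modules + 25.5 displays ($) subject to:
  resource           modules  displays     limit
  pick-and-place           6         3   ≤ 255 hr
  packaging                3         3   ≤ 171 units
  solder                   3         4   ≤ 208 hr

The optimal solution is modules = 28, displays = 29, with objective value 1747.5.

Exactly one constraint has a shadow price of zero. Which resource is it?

solder

pick-and-place: 255/255 (binding)
packaging: 171/171 (binding)
solder: 200/208 (slack 8)
By complementary slackness, a constraint with positive slack has shadow price 0 → solder.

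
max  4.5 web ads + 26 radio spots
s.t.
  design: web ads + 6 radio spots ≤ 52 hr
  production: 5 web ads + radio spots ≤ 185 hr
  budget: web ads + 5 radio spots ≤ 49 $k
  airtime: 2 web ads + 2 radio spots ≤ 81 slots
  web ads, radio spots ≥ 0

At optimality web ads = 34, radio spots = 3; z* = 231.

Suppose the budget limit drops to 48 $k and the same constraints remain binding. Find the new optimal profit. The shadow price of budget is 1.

230

Δb = -1, so new z* = 231 + (1)·(-1) = 231 − 1 = 230.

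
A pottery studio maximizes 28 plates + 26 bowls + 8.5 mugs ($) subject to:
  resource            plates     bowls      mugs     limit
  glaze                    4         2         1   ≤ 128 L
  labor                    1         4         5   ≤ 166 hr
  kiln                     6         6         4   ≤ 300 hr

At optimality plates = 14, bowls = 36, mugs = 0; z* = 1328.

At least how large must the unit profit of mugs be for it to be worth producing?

At the optimum: glaze uses 128 of 128 (binding); labor uses 158 of 166 (slack = 8); kiln uses 300 of 300 (binding).
Slack constraints have shadow price 0 (complementary slackness).
From A_Bᵀ y = c: 4·y_glaze + 6·y_kiln = 28; 2·y_glaze + 6·y_kiln = 26.
→ y_glaze = 1 and y_kiln = 4.
mugs enters the basis when its profit ≥ yᵀa₃ = 1·1 + 4·4 = 17.

17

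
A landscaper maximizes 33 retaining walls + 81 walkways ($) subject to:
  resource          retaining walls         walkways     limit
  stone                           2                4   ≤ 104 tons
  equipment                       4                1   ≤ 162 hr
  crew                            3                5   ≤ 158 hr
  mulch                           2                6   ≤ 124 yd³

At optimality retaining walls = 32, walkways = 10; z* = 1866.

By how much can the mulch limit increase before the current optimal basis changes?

32

Binding constraints: stone, mulch. The basis is B = [[2,4],[2,6]] with det 4.
Per unit increase in mulch, x* moves by d = (-1, 0.5).
The basis stays optimal until retaining walls reaches 0; allowable increase = 32 yd³.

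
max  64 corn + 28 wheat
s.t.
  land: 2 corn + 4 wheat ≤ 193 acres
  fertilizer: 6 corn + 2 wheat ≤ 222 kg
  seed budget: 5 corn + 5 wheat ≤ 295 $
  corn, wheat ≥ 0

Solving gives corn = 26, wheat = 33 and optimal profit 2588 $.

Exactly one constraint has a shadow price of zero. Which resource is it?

land

land: 184/193 (slack 9)
fertilizer: 222/222 (binding)
seed budget: 295/295 (binding)
By complementary slackness, a constraint with positive slack has shadow price 0 → land.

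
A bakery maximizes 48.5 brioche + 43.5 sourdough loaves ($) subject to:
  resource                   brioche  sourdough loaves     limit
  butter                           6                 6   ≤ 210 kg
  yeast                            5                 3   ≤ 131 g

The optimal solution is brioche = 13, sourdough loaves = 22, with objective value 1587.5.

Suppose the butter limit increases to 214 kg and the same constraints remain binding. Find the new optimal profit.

1611.5

At the optimum: butter uses 210 of 210 (binding); yeast uses 131 of 131 (binding).
The binding rows give the dual system: 6·y_butter + 5·y_yeast = 48.5 and 6·y_butter + 3·y_yeast = 43.5.
This yields shadow prices y_butter = 6, y_yeast = 2.5.
Δz = y_butter·Δb = 6 × (4) = 24, so new z* = 1587.5 + 24 = 1611.5.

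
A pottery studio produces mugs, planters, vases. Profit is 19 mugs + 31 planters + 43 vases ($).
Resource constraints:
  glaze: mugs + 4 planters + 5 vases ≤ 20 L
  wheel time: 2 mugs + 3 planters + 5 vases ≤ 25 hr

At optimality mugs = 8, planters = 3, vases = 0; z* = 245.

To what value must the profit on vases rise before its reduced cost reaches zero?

50

At the optimum: glaze uses 20 of 20 (binding); wheel time uses 25 of 25 (binding).
The binding rows give the dual system: 1·y_glaze + 2·y_wheel time = 19 and 4·y_glaze + 3·y_wheel time = 31.
→ y_glaze = 1 and y_wheel time = 9.
vases enters the basis when its profit ≥ yᵀa₃ = 1·5 + 9·5 = 50.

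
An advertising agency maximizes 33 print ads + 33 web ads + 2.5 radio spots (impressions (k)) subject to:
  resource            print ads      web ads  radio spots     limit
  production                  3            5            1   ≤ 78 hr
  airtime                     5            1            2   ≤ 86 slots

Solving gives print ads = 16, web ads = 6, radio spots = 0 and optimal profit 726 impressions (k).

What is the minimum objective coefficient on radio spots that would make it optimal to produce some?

12

At the optimum: production uses 78 of 78 (binding); airtime uses 86 of 86 (binding).
From A_Bᵀ y = c: 3·y_production + 5·y_airtime = 33; 5·y_production + 1·y_airtime = 33.
This yields shadow prices y_production = 6, y_airtime = 3.
radio spots enters the basis when its profit ≥ yᵀa₃ = 6·1 + 3·2 = 12.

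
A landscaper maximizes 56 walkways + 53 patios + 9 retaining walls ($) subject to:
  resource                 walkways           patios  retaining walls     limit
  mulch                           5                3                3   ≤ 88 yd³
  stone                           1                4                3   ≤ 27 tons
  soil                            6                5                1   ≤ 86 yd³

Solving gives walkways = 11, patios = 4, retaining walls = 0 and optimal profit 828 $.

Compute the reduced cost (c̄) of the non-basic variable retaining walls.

-6

Binding: stone and soil. Non-binding: mulch (21 unused).
Since mulch is not tight, its dual is 0.
Dual feasibility on the basic columns requires 1·y_stone + 6·y_soil = 56, 4·y_stone + 5·y_soil = 53.
Solving: y_stone = 2, y_soil = 9.
Reduced cost of retaining walls: c₃ − yᵀa₃ = 9 − (2·3 + 9·1) = 9 − 15 = -6.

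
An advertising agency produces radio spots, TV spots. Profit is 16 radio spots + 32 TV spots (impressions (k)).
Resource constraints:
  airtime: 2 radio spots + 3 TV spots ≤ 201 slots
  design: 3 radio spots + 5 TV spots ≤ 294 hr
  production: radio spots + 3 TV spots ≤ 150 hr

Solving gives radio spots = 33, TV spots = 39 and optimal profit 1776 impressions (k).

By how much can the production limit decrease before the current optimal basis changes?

52

Binding constraints: design, production. The basis is B = [[3,5],[1,3]] with det 4.
Per unit decrease in production, x* moves by d = (1.25, -0.75).
The basis stays optimal until TV spots reaches 0; allowable decrease = 52 hr.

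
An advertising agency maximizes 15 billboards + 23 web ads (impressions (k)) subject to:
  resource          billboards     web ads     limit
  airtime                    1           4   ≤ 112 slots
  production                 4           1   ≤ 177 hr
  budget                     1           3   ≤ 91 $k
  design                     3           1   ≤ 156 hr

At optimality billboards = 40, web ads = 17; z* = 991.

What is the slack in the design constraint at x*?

19

design used = 3·40 + 1·17 = 137; slack = 156 − 137 = 19.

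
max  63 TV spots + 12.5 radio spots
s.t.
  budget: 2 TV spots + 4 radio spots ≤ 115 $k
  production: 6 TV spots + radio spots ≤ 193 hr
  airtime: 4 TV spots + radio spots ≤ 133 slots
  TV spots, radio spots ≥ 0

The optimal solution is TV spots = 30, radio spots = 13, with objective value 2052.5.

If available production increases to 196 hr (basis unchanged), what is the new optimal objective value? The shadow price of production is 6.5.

2072

Δb = 3, so new z* = 2052.5 + (6.5)·(3) = 2052.5 + 19.5 = 2072.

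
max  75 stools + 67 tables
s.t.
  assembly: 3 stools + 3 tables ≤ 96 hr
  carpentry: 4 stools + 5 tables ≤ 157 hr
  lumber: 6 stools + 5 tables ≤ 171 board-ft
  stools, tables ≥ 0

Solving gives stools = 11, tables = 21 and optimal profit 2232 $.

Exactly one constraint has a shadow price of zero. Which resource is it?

assembly: 96/96 (binding)
carpentry: 149/157 (slack 8)
lumber: 171/171 (binding)
By complementary slackness, a constraint with positive slack has shadow price 0 → carpentry.

carpentry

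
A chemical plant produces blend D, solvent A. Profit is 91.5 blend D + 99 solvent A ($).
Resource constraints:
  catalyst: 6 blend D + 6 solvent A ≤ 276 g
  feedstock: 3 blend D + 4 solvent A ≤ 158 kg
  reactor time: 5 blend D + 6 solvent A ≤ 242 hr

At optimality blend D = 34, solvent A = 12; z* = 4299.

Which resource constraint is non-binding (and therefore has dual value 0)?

feedstock

catalyst: 276/276 (binding)
feedstock: 150/158 (slack 8)
reactor time: 242/242 (binding)
By complementary slackness, a constraint with positive slack has shadow price 0 → feedstock.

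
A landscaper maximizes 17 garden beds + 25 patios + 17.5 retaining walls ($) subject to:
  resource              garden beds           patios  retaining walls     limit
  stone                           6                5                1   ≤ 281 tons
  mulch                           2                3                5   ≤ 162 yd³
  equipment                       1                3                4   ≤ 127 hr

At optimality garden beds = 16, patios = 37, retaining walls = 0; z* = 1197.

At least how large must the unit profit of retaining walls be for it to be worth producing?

At the optimum: stone uses 281 of 281 (binding); mulch uses 143 of 162 (slack = 19); equipment uses 127 of 127 (binding).
Slack constraints have shadow price 0 (complementary slackness).
Dual feasibility on the basic columns requires 6·y_stone + 1·y_equipment = 17, 5·y_stone + 3·y_equipment = 25.
→ y_stone = 2 and y_equipment = 5.
retaining walls enters the basis when its profit ≥ yᵀa₃ = 2·1 + 5·4 = 22.

22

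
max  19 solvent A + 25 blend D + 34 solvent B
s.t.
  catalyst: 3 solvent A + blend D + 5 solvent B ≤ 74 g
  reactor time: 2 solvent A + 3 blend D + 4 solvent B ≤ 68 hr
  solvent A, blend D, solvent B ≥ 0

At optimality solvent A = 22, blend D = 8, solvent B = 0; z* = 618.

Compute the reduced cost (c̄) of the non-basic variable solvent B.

-3

Check each constraint at x*: catalyst 74/74 (tight); reactor time 68/68 (tight).
The binding rows give the dual system: 3·y_catalyst + 2·y_reactor time = 19 and 1·y_catalyst + 3·y_reactor time = 25.
Solving: y_catalyst = 1, y_reactor time = 8.
Reduced cost of solvent B: c₃ − yᵀa₃ = 34 − (1·5 + 8·4) = 34 − 37 = -3.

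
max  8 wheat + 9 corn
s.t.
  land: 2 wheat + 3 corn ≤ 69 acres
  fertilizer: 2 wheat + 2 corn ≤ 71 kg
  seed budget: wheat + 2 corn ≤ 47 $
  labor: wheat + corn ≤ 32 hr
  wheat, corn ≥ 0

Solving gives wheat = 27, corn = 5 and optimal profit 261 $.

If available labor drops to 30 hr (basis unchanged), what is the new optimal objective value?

Check each constraint at x*: land 69/69 (tight); fertilizer 64/71 (slack 7); seed budget 37/47 (slack 10); labor 32/32 (tight).
Slack constraints have shadow price 0 (complementary slackness).
From A_Bᵀ y = c: 2·y_land + 1·y_labor = 8; 3·y_land + 1·y_labor = 9.
Solving: y_land = 1, y_labor = 6.
Δz = y_labor·Δb = 6 × (-2) = -12, so new z* = 261 − 12 = 249.

249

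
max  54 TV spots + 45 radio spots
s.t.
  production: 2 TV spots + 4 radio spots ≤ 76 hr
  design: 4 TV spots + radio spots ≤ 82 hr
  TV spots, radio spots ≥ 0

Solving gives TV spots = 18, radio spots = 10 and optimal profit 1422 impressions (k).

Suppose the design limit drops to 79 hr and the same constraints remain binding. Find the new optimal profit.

Both production and design are binding at x*.
Dual feasibility on the basic columns requires 2·y_production + 4·y_design = 54, 4·y_production + 1·y_design = 45.
→ y_production = 9 and y_design = 9.
Δz = y_design·Δb = 9 × (-3) = -27, so new z* = 1422 − 27 = 1395.

1395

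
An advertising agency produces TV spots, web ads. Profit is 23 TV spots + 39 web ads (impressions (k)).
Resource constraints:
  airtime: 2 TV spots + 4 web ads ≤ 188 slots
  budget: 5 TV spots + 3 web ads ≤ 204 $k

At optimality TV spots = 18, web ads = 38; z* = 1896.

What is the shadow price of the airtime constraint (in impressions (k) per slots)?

9

Both airtime and budget are binding at x*.
From A_Bᵀ y = c: 2·y_airtime + 5·y_budget = 23; 4·y_airtime + 3·y_budget = 39.
→ y_airtime = 9 and y_budget = 1.
Shadow price of airtime = 9.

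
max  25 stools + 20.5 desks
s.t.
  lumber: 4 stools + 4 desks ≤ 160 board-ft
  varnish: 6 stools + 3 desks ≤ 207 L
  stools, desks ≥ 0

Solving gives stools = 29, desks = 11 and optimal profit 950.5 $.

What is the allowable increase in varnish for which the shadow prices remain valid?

Binding constraints: lumber, varnish. The basis is B = [[4,4],[6,3]] with det -12.
Per unit increase in varnish, x* moves by d = (0.3333, -0.3333).
The basis stays optimal until desks reaches 0; allowable increase = 33 L.

33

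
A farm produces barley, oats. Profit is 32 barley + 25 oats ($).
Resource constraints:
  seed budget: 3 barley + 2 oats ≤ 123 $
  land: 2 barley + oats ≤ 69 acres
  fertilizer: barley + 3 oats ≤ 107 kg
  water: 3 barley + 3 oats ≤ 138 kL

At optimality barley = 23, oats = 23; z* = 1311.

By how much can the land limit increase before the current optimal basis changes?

8

Binding constraints: land, water. The basis is B = [[2,1],[3,3]] with det 3.
Per unit increase in land, x* moves by d = (1, -1).
The basis stays optimal until seed budget becomes binding; allowable increase = 8 acres.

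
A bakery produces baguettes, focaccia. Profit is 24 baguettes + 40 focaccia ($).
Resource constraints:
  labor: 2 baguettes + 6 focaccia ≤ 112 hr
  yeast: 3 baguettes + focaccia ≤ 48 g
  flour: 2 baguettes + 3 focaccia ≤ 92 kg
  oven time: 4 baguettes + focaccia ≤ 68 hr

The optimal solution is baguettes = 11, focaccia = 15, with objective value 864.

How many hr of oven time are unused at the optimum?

9

oven time used = 4·11 + 1·15 = 59; slack = 68 − 59 = 9.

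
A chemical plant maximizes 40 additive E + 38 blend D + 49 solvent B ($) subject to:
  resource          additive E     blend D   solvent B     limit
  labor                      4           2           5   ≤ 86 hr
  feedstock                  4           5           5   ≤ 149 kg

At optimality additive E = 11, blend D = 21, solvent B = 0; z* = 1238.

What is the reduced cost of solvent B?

-1

Check each constraint at x*: labor 86/86 (tight); feedstock 149/149 (tight).
Dual feasibility on the basic columns requires 4·y_labor + 4·y_feedstock = 40, 2·y_labor + 5·y_feedstock = 38.
→ y_labor = 4 and y_feedstock = 6.
Reduced cost of solvent B: c₃ − yᵀa₃ = 49 − (4·5 + 6·5) = 49 − 50 = -1.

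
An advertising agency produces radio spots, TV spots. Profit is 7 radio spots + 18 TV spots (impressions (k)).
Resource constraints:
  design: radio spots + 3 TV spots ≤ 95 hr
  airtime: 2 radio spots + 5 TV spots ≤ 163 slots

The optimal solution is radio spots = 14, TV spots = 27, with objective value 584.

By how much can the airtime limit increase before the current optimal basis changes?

Binding constraints: design, airtime. The basis is B = [[1,3],[2,5]] with det -1.
Per unit increase in airtime, x* moves by d = (3, -1).
The basis stays optimal until TV spots reaches 0; allowable increase = 27 slots.

27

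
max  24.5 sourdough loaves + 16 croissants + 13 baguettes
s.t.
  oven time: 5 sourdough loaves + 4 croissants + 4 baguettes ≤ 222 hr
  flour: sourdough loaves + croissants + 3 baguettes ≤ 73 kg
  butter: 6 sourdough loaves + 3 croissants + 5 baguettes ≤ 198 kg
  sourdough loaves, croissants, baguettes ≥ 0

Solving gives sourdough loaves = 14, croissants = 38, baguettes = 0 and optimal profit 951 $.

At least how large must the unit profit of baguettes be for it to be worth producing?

20

At the optimum: oven time uses 222 of 222 (binding); flour uses 52 of 73 (slack = 21); butter uses 198 of 198 (binding).
By complementary slackness, y = 0 for the non-binding constraint.
The binding rows give the dual system: 5·y_oven time + 6·y_butter = 24.5 and 4·y_oven time + 3·y_butter = 16.
→ y_oven time = 2.5 and y_butter = 2.
baguettes enters the basis when its profit ≥ yᵀa₃ = 2.5·4 + 2·5 = 20.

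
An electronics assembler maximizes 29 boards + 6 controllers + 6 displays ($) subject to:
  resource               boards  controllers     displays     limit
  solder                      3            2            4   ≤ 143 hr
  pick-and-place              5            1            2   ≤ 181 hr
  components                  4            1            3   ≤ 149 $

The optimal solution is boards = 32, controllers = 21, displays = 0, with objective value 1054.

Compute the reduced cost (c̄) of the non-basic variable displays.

-7

Check each constraint at x*: solder 138/143 (slack 5); pick-and-place 181/181 (tight); components 149/149 (tight).
Slack constraints have shadow price 0 (complementary slackness).
From A_Bᵀ y = c: 5·y_pick-and-place + 4·y_components = 29; 1·y_pick-and-place + 1·y_components = 6.
→ y_pick-and-place = 5 and y_components = 1.
Reduced cost of displays: c₃ − yᵀa₃ = 6 − (5·2 + 1·3) = 6 − 13 = -7.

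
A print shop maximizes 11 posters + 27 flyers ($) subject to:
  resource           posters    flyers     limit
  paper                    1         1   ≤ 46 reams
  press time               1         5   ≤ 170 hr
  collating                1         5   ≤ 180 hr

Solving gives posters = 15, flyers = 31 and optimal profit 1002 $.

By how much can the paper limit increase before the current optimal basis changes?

124

Binding constraints: paper, press time. The basis is B = [[1,1],[1,5]] with det 4.
Per unit increase in paper, x* moves by d = (1.25, -0.25).
The basis stays optimal until flyers reaches 0; allowable increase = 124 reams.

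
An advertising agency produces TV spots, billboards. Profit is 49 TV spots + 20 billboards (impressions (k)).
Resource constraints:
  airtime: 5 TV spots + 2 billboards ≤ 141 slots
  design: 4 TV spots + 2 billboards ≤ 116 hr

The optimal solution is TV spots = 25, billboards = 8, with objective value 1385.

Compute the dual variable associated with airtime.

At the optimum: airtime uses 141 of 141 (binding); design uses 116 of 116 (binding).
Dual feasibility on the basic columns requires 5·y_airtime + 4·y_design = 49, 2·y_airtime + 2·y_design = 20.
Solving: y_airtime = 9, y_design = 1.
Shadow price of airtime = 9.

9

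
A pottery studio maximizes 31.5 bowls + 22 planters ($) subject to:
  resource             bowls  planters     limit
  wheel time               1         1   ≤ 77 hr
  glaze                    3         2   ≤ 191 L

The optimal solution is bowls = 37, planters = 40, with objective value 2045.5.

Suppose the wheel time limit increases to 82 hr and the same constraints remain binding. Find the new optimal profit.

2060.5

Both wheel time and glaze are binding at x*.
The binding rows give the dual system: 1·y_wheel time + 3·y_glaze = 31.5 and 1·y_wheel time + 2·y_glaze = 22.
→ y_wheel time = 3 and y_glaze = 9.5.
Δz = y_wheel time·Δb = 3 × (5) = 15, so new z* = 2045.5 + 15 = 2060.5.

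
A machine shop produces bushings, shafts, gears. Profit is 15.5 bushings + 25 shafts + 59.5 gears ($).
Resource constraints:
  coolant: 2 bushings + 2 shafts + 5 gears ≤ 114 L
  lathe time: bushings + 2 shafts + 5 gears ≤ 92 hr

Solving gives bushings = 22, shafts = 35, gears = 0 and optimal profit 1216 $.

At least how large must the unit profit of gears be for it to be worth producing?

62.5

At the optimum: coolant uses 114 of 114 (binding); lathe time uses 92 of 92 (binding).
The binding rows give the dual system: 2·y_coolant + 1·y_lathe time = 15.5 and 2·y_coolant + 2·y_lathe time = 25.
This yields shadow prices y_coolant = 3, y_lathe time = 9.5.
gears enters the basis when its profit ≥ yᵀa₃ = 3·5 + 9.5·5 = 62.5.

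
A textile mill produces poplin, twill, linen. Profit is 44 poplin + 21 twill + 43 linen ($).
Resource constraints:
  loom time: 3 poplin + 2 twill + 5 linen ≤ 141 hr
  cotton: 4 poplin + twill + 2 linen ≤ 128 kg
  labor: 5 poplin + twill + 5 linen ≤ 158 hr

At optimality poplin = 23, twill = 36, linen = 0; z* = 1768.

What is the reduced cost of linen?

-7

Binding: loom time and cotton. Non-binding: labor (7 unused).
Since labor is not tight, its dual is 0.
The binding rows give the dual system: 3·y_loom time + 4·y_cotton = 44 and 2·y_loom time + 1·y_cotton = 21.
Solving: y_loom time = 8, y_cotton = 5.
Reduced cost of linen: c₃ − yᵀa₃ = 43 − (8·5 + 5·2) = 43 − 50 = -7.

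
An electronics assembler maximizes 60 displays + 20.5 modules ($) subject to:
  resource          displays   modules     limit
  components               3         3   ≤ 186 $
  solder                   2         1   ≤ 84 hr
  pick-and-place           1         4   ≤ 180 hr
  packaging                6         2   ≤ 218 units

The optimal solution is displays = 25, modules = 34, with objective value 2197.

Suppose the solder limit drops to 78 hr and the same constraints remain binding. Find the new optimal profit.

Check each constraint at x*: components 177/186 (slack 9); solder 84/84 (tight); pick-and-place 161/180 (slack 19); packaging 218/218 (tight).
By complementary slackness, y = 0 for the non-binding constraints.
The binding rows give the dual system: 2·y_solder + 6·y_packaging = 60 and 1·y_solder + 2·y_packaging = 20.5.
This yields shadow prices y_solder = 1.5, y_packaging = 9.5.
Δz = y_solder·Δb = 1.5 × (-6) = -9, so new z* = 2197 − 9 = 2188.

2188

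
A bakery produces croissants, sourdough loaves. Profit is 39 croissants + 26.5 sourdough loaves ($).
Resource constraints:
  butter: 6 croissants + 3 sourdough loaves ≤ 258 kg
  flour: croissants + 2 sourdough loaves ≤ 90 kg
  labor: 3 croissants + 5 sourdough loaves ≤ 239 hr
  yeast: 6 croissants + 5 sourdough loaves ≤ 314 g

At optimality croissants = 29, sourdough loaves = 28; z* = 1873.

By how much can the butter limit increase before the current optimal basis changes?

56

Binding constraints: butter, yeast. The basis is B = [[6,3],[6,5]] with det 12.
Per unit increase in butter, x* moves by d = (0.4167, -0.5).
The basis stays optimal until sourdough loaves reaches 0; allowable increase = 56 kg.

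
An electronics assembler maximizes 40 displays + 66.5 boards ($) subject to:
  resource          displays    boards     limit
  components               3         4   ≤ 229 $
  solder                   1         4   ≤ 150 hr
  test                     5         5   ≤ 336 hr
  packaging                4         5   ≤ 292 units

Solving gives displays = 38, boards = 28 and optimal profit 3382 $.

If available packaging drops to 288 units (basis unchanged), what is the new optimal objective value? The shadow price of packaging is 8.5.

3348

Δb = -4, so new z* = 3382 + (8.5)·(-4) = 3382 − 34 = 3348.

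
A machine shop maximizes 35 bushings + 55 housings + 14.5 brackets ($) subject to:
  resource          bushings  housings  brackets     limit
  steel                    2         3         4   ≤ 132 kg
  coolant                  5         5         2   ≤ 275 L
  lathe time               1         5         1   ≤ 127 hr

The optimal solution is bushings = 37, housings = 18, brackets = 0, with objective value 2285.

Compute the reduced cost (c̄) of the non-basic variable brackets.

Check each constraint at x*: steel 128/132 (slack 4); coolant 275/275 (tight); lathe time 127/127 (tight).
By complementary slackness, y = 0 for the non-binding constraint.
Dual feasibility on the basic columns requires 5·y_coolant + 1·y_lathe time = 35, 5·y_coolant + 5·y_lathe time = 55.
This yields shadow prices y_coolant = 6, y_lathe time = 5.
Reduced cost of brackets: c₃ − yᵀa₃ = 14.5 − (6·2 + 5·1) = 14.5 − 17 = -2.5.

-2.5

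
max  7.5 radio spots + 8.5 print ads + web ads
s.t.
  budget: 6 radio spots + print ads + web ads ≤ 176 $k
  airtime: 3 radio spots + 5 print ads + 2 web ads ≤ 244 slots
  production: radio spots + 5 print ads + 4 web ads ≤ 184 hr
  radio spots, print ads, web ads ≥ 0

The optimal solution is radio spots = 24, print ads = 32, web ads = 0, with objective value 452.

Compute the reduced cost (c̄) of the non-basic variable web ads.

-6

At the optimum: budget uses 176 of 176 (binding); airtime uses 232 of 244 (slack = 12); production uses 184 of 184 (binding).
Since airtime is not tight, its dual is 0.
From A_Bᵀ y = c: 6·y_budget + 1·y_production = 7.5; 1·y_budget + 5·y_production = 8.5.
→ y_budget = 1 and y_production = 1.5.
Reduced cost of web ads: c₃ − yᵀa₃ = 1 − (1·1 + 1.5·4) = 1 − 7 = -6.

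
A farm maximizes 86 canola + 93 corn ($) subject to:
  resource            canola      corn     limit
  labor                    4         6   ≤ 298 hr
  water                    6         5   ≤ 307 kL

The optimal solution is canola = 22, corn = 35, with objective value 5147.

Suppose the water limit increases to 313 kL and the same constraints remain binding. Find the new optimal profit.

Both labor and water are binding at x*.
Dual feasibility on the basic columns requires 4·y_labor + 6·y_water = 86, 6·y_labor + 5·y_water = 93.
This yields shadow prices y_labor = 8, y_water = 9.
Δz = y_water·Δb = 9 × (6) = 54, so new z* = 5147 + 54 = 5201.

5201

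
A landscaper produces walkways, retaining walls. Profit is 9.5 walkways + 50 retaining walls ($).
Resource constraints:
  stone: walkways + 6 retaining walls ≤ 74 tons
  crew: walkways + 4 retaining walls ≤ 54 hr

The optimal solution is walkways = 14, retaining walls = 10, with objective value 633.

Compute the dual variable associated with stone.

Both stone and crew are binding at x*.
From A_Bᵀ y = c: 1·y_stone + 1·y_crew = 9.5; 6·y_stone + 4·y_crew = 50.
Solving: y_stone = 6, y_crew = 3.5.
Shadow price of stone = 6.

6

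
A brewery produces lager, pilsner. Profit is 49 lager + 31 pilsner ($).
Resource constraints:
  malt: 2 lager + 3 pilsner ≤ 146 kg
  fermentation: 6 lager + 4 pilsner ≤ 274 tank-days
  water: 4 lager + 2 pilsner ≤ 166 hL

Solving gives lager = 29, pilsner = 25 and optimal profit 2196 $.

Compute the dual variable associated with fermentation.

6.5

At the optimum: malt uses 133 of 146 (slack = 13); fermentation uses 274 of 274 (binding); water uses 166 of 166 (binding).
By complementary slackness, y = 0 for the non-binding constraint.
The binding rows give the dual system: 6·y_fermentation + 4·y_water = 49 and 4·y_fermentation + 2·y_water = 31.
Solving: y_fermentation = 6.5, y_water = 2.5.
Shadow price of fermentation = 6.5.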